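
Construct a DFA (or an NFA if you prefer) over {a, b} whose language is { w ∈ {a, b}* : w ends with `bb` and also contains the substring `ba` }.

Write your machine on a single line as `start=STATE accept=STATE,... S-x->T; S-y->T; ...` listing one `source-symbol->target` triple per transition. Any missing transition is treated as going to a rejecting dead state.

Handle the two conditions separately and then intersect. One (3 states) tracks how much of the suffix `bb` has currently been matched; the other (3 states) tracks whether and how much of `ba` has been seen. Each combined state is a pair, one component from each; accept when both components accept. Minimizing collapses redundant product states.
A 5-state machine:
        a   b  
>  S0   S0  S1 
   S1   S2  S1 
   S2   S2  S3 
   S3   S2  S4 
 * S4   S2  S4 
(> = start, * = accepting)

start=S0; accept=S4; S0-a->S0; S0-b->S1; S1-a->S2; S1-b->S1; S2-a->S2; S2-b->S3; S3-a->S2; S3-b->S4; S4-a->S2; S4-b->S4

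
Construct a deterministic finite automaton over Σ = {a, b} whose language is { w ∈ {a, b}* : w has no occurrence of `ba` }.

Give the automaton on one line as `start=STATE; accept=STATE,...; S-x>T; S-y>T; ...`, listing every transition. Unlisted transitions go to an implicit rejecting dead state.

This is the complement of 'contains `ba`'. Use the same substring-matching states — s0 through s2 holding how much of `ba` has just been matched — but flip the accepting set: everything except the trap s2 accepts.
A 3-state machine:
        a   b  
>* s0   s0  s1 
 * s1   s2  s1 
   s2   s2  s2 
(> = start, * = accepting)

start=s0; accept=s0,s1; s0-a>s0; s0-b>s1; s1-a>s2; s1-b>s1; s2-a>s2; s2-b>s2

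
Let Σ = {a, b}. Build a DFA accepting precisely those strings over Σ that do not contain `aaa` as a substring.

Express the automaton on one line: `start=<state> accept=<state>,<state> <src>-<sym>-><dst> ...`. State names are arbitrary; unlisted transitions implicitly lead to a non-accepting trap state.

Track partial matches of the forbidden pattern `aaa`. State q3 is a dead state reached once `aaa` has occurred; every other state accepts. q0 means no part of `aaa` is currently matched.
A 4-state machine:
        a   b  
>* q0   q1  q0 
 * q1   q2  q0 
 * q2   q3  q0 
   q3   q3  q3 
(> = start, * = accepting)

start=q0 accept=q0,q1,q2 q0-a->q1 q0-b->q0 q1-a->q2 q1-b->q0 q2-a->q3 q2-b->q0 q3-a->q3 q3-b->q3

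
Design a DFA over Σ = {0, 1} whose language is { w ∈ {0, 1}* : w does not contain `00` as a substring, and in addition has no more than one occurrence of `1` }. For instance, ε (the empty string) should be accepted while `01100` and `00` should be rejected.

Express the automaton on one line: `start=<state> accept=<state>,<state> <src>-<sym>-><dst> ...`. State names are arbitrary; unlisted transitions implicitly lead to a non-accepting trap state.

Run two small machines in parallel and take their product. The first has 3 states tracking partial matches of the forbidden pattern `00`; the second has 3 states tracking the count of `1`s, saturating at 2. A product state is a pair (one from each), accepting exactly when both do.
9 states suffice.
        0   1  
>* q0   q1  q2 
 * q1   q3  q2 
 * q2   q4  q5 
   q3   q3  q6 
 * q4   q6  q5 
   q5   q7  q5 
   q6   q6  q8 
   q7   q8  q5 
   q8   q8  q8 
(> = start, * = accepting)

start=q0 accept=q0,q1,q2,q4 q0-0->q1 q0-1->q2 q1-0->q3 q1-1->q2 q2-0->q4 q2-1->q5 q3-0->q3 q3-1->q6 q4-0->q6 q4-1->q5 q5-0->q7 q5-1->q5 q6-0->q6 q6-1->q8 q7-0->q8 q7-1->q5 q8-0->q8 q8-1->q8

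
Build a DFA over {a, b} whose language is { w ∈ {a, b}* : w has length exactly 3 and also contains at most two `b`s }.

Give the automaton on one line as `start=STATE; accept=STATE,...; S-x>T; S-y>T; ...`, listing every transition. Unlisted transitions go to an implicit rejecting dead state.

Build one automaton per condition and run them in lockstep. The first has 5 states tracking the input length, saturating at 4; the second has 4 states tracking the count of `b`s, saturating at 3. A product state is a pair (one from each), accepting exactly when both do. Minimizing collapses redundant product states.
        a   b  
>  s0   s1  s2 
   s1   s3  s3 
   s2   s3  s4 
   s3   s5  s5 
   s4   s5  s6 
 * s5   s6  s6 
   s6   s6  s6 
(> = start, * = accepting)

start=s0; accept=s5; s0-a>s1; s0-b>s2; s1-a>s3; s1-b>s3; s2-a>s3; s2-b>s4; s3-a>s5; s3-b>s5; s4-a>s5; s4-b>s6; s5-a>s6; s5-b>s6; s6-a>s6; s6-b>s6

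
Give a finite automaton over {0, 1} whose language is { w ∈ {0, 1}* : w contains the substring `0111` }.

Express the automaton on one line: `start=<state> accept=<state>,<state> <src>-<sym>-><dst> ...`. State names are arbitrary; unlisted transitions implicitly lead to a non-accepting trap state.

Track how much of `0111` has been matched so far: state q0 is no progress, q4 is the absorbing accept state reached once `0111` has occurred. Intermediate states record partial matches; on a mismatch, fall back to the longest reusable overlap.
A 5-state machine:
        0   1  
>  q0   q1  q0 
   q1   q1  q2 
   q2   q1  q3 
   q3   q1  q4 
 * q4   q4  q4 
(> = start, * = accepting)

start=q0 accept=q4 q0-0->q1 q0-1->q0 q1-0->q1 q1-1->q2 q2-0->q1 q2-1->q3 q3-0->q1 q3-1->q4 q4-0->q4 q4-1->q4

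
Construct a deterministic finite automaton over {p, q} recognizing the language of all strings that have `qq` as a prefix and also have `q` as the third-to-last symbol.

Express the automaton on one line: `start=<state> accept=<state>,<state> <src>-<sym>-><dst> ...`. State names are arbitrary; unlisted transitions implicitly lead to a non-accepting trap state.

Build one automaton per condition and run them in lockstep. One (4 states) tracks whether the input so far still matches the prefix `qq`; the other (15 states) tracks the last 3 symbols read. Each combined state is a pair, one component from each; accept when both components accept. Equivalent product states are then merged.
With 11 states:
          p    q  
>  S0     S1   S2 
   S1     S1   S1 
   S2     S1   S3 
   S3     S4   S5 
 * S4     S6   S7 
 * S5     S4   S5 
 * S6     S8   S9 
 * S7    S10   S3 
   S8     S8   S9 
   S9    S10   S3 
   S10    S6   S7 
(> = start, * = accepting)

start=S0 accept=S4,S5,S6,S7 S0-p->S1 S0-q->S2 S1-p->S1 S1-q->S1 S2-p->S1 S2-q->S3 S3-p->S4 S3-q->S5 S4-p->S6 S4-q->S7 S5-p->S4 S5-q->S5 S6-p->S8 S6-q->S9 S7-p->S10 S7-q->S3 S8-p->S8 S8-q->S9 S9-p->S10 S9-q->S3 S10-p->S6 S10-q->S7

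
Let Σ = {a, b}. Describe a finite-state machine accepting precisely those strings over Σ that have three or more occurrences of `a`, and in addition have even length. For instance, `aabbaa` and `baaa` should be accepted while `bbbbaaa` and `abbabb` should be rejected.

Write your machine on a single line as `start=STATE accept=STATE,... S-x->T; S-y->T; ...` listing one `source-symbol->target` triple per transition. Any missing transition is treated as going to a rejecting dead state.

start=s0; accept=s7; s0-a->s1; s0-b->s2; s1-a->s3; s1-b->s4; s2-a->s4; s2-b->s0; s3-a->s5; s3-b->s6; s4-a->s6; s4-b->s1; s5-a->s7; s5-b->s7; s6-a->s7; s6-b->s3; s7-a->s5; s7-b->s5

Handle the two conditions separately and then intersect. The first has 5 states tracking the count of `a`s, saturating at 4; the second has 2 states tracking the input length modulo 2. A product state is a pair (one from each), accepting exactly when both do. Minimizing collapses redundant product states.
With 8 states:
        a   b  
>  s0   s1  s2 
   s1   s3  s4 
   s2   s4  s0 
   s3   s5  s6 
   s4   s6  s1 
   s5   s7  s7 
   s6   s7  s3 
 * s7   s5  s5 
(> = start, * = accepting)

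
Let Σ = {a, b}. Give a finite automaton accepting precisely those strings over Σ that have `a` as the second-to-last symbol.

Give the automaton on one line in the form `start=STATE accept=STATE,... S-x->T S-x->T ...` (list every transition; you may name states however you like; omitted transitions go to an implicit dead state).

start=s0 accept=s3,s4 s0-a->s1 s0-b->s2 s1-a->s3 s1-b->s4 s2-a->s5 s2-b->s6 s3-a->s3 s3-b->s4 s4-a->s5 s4-b->s6 s5-a->s3 s5-b->s4 s6-a->s5 s6-b->s6

Because acceptance depends on a position counted from the end, the machine has to buffer the most recent 2 symbols. Make each state the string of the last up-to-2 symbols read; on input `x` shift the window left and append `x`. Accept when the buffered window has length 2 and begins with `a`.
7 states suffice.
        a   b  
>  s0   s1  s2 
   s1   s3  s4 
   s2   s5  s6 
 * s3   s3  s4 
 * s4   s5  s6 
   s5   s3  s4 
   s6   s5  s6 
(> = start, * = accepting)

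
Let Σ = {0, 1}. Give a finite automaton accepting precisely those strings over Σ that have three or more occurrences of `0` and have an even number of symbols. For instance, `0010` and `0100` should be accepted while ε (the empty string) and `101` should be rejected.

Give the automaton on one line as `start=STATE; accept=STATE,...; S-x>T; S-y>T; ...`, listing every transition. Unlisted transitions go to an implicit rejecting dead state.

Build one automaton per condition and run them in lockstep. The first has 5 states tracking the count of `0`s, saturating at 4; the second has 2 states tracking the input length modulo 2. A product state is a pair (one from each), accepting exactly when both do.
A 10-state machine:
        0   1  
>  S0   S1  S2 
   S1   S3  S4 
   S2   S4  S0 
   S3   S5  S6 
   S4   S6  S1 
   S5   S7  S8 
   S6   S8  S3 
 * S7   S9  S9 
 * S8   S9  S5 
   S9   S7  S7 
(> = start, * = accepting)

start=S0; accept=S7,S8; S0-0>S1; S0-1>S2; S1-0>S3; S1-1>S4; S2-0>S4; S2-1>S0; S3-0>S5; S3-1>S6; S4-0>S6; S4-1>S1; S5-0>S7; S5-1>S8; S6-0>S8; S6-1>S3; S7-0>S9; S7-1>S9; S8-0>S9; S8-1>S5; S9-0>S7; S9-1>S7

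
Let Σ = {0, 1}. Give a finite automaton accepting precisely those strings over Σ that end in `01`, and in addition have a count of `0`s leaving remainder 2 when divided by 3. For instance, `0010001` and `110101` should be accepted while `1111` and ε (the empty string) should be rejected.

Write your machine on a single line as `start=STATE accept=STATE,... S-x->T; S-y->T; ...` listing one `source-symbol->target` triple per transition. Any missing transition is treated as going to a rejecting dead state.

start=q0; accept=q3; q0-0->q1; q0-1->q0; q1-0->q2; q1-1->q1; q2-0->q0; q2-1->q3; q3-0->q0; q3-1->q4; q4-0->q0; q4-1->q4

Run two small machines in parallel and take their product. The first has 3 states tracking how much of the suffix `01` has currently been matched; the second has 3 states tracking the count of `0`s modulo 3. A product state is a pair (one from each), accepting exactly when both do. Minimizing collapses redundant product states.
With 5 states:
        0   1  
>  q0   q1  q0 
   q1   q2  q1 
   q2   q0  q3 
 * q3   q0  q4 
   q4   q0  q4 
(> = start, * = accepting)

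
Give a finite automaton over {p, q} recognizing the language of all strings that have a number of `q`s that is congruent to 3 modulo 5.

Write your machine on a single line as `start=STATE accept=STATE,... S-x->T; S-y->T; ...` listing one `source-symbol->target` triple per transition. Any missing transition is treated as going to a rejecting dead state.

The only thing that matters is how many `q`s have appeared, reduced mod 5. Use one state per residue: S0 for 0, …, S4 for 4. Reading `q` moves to the next residue; anything else stays put. S3 is accepting.
With 5 states:
        p   q  
>  S0   S0  S1 
   S1   S1  S2 
   S2   S2  S3 
 * S3   S3  S4 
   S4   S4  S0 
(> = start, * = accepting)

start=S0; accept=S3; S0-p->S0; S0-q->S1; S1-p->S1; S1-q->S2; S2-p->S2; S2-q->S3; S3-p->S3; S3-q->S4; S4-p->S4; S4-q->S0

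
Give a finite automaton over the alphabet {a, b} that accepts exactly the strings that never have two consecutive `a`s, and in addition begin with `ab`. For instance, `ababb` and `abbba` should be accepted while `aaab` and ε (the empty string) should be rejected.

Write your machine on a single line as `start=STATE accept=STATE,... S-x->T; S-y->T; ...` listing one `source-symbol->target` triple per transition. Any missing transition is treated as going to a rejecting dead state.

Run two small machines in parallel and take their product. One (3 states) tracks partial matches of the forbidden pattern `aa`; the other (4 states) tracks whether the input so far still matches the prefix `ab`. Each combined state is a pair, one component from each; accept when both components accept.
With 8 states:
        a   b  
>  S0   S1  S2 
   S1   S3  S4 
   S2   S5  S2 
   S3   S3  S3 
 * S4   S6  S4 
   S5   S3  S2 
 * S6   S7  S4 
   S7   S7  S7 
(> = start, * = accepting)

start=S0; accept=S4,S6; S0-a->S1; S0-b->S2; S1-a->S3; S1-b->S4; S2-a->S5; S2-b->S2; S3-a->S3; S3-b->S3; S4-a->S6; S4-b->S4; S5-a->S3; S5-b->S2; S6-a->S7; S6-b->S4; S7-a->S7; S7-b->S7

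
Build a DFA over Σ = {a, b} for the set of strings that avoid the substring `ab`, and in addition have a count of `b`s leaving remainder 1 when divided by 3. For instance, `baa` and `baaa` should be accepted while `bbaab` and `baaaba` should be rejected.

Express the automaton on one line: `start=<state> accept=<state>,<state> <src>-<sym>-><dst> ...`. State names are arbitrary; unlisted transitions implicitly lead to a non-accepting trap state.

Build one automaton per condition and run them in lockstep. One (3 states) tracks partial matches of the forbidden pattern `ab`; the other (3 states) tracks the count of `b`s modulo 3. Each combined state is a pair, one component from each; accept when both components accept.
9 states suffice.
        a   b  
>  q0   q1  q2 
   q1   q1  q3 
 * q2   q4  q5 
   q3   q3  q6 
 * q4   q4  q6 
   q5   q7  q0 
   q6   q6  q8 
   q7   q7  q8 
   q8   q8  q3 
(> = start, * = accepting)

start=q0 accept=q2,q4 q0-a->q1 q0-b->q2 q1-a->q1 q1-b->q3 q2-a->q4 q2-b->q5 q3-a->q3 q3-b->q6 q4-a->q4 q4-b->q6 q5-a->q7 q5-b->q0 q6-a->q6 q6-b->q8 q7-a->q7 q7-b->q8 q8-a->q8 q8-b->q3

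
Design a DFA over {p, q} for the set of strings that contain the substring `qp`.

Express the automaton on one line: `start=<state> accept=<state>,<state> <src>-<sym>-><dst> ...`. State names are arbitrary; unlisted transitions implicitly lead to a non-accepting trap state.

Track how much of `qp` has been matched so far: state S0 is no progress, S2 is the absorbing accept state reached once `qp` has occurred. Intermediate states record partial matches; on a mismatch, fall back to the longest reusable overlap.
With 3 states:
        p   q  
>  S0   S0  S1 
   S1   S2  S1 
 * S2   S2  S2 
(> = start, * = accepting)

start=S0 accept=S2 S0-p->S0 S0-q->S1 S1-p->S2 S1-q->S1 S2-p->S2 S2-q->S2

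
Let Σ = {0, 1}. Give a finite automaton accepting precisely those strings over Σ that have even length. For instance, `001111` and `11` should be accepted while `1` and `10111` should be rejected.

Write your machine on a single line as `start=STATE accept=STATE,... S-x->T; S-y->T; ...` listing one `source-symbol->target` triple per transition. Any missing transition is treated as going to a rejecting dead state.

start=q0; accept=q0; q0-0->q1; q0-1->q1; q1-0->q0; q1-1->q0

Count input length modulo 2: every symbol advances one step around the cycle q0 → q1 → q0. Accept at q0.
        0   1  
>* q0   q1  q1 
   q1   q0  q0 
(> = start, * = accepting)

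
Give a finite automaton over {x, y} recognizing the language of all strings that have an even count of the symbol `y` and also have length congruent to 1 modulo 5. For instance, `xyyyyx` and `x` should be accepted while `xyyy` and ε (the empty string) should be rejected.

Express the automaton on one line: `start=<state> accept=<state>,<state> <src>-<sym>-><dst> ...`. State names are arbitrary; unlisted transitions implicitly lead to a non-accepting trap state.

start=s0 accept=s1 s0-x->s1 s0-y->s2 s1-x->s3 s1-y->s4 s2-x->s4 s2-y->s3 s3-x->s5 s3-y->s6 s4-x->s6 s4-y->s5 s5-x->s7 s5-y->s8 s6-x->s8 s6-y->s7 s7-x->s0 s7-y->s9 s8-x->s9 s8-y->s0 s9-x->s2 s9-y->s1

Handle the two conditions separately and then intersect. One (2 states) tracks the count of `y`s modulo 2; the other (5 states) tracks the input length modulo 5. Each combined state is a pair, one component from each; accept when both components accept.
With 10 states:
        x   y  
>  s0   s1  s2 
 * s1   s3  s4 
   s2   s4  s3 
   s3   s5  s6 
   s4   s6  s5 
   s5   s7  s8 
   s6   s8  s7 
   s7   s0  s9 
   s8   s9  s0 
   s9   s2  s1 
(> = start, * = accepting)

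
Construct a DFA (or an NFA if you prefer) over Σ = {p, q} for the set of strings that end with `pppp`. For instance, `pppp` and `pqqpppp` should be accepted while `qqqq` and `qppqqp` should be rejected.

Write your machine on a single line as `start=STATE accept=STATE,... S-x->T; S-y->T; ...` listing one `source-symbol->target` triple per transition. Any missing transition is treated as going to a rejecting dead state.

Remember how much of `pppp` the current input suffix matches. State S0 means no match yet; S1 means the last symbol is `p`; S2 means the last 2 symbols are `pp`; S3 means the last 3 symbols are `ppp`; S4 means the last 4 symbols are `pppp`. Only S4 accepts. On a mismatch, fall back to the longest proper suffix that is still a prefix of `pppp`.
With 5 states:
        p   q  
>  S0   S1  S0 
   S1   S2  S0 
   S2   S3  S0 
   S3   S4  S0 
 * S4   S4  S0 
(> = start, * = accepting)

start=S0; accept=S4; S0-p->S1; S0-q->S0; S1-p->S2; S1-q->S0; S2-p->S3; S2-q->S0; S3-p->S4; S3-q->S0; S4-p->S4; S4-q->S0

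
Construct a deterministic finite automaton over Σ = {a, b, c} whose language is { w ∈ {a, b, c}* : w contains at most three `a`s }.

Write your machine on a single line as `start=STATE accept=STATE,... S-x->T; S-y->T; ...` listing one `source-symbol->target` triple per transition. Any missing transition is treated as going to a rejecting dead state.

start=S0; accept=S0,S1,S2,S3; S0-a->S1; S0-b->S0; S0-c->S0; S1-a->S2; S1-b->S1; S1-c->S1; S2-a->S3; S2-b->S2; S2-c->S2; S3-a->S4; S3-b->S3; S3-c->S3; S4-a->S4; S4-b->S4; S4-c->S4

Only the number of `a`s matters, and only up to 4. Make a chain S0 → S1 → S2 → S3 → S4 advanced by each `a` (with S4 absorbing); every other symbol self-loops. The accepting set is {S0, S1, S2, S3}.
A 5-state machine:
        a   b   c  
>* S0   S1  S0  S0 
 * S1   S2  S1  S1 
 * S2   S3  S2  S2 
 * S3   S4  S3  S3 
   S4   S4  S4  S4 
(> = start, * = accepting)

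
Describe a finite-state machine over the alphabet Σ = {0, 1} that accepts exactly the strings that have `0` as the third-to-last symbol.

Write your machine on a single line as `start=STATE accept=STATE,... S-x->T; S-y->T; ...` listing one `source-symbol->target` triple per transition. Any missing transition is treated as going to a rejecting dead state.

start=q0; accept=q7,q8,q9,q10; q0-0->q1; q0-1->q2; q1-0->q3; q1-1->q4; q2-0->q5; q2-1->q6; q3-0->q7; q3-1->q8; q4-0->q9; q4-1->q10; q5-0->q11; q5-1->q12; q6-0->q13; q6-1->q14; q7-0->q7; q7-1->q8; q8-0->q9; q8-1->q10; q9-0->q11; q9-1->q12; q10-0->q13; q10-1->q14; q11-0->q7; q11-1->q8; q12-0->q9; q12-1->q10; q13-0->q11; q13-1->q12; q14-0->q13; q14-1->q14

A DFA must remember the last 3 symbols (since which symbol is third-to-last isn't known until the input ends). Use one state per possible window of the last ≤3 symbols; accept from those whose window starts with `0`.
With 15 states:
          0    1  
>  q0     q1   q2 
   q1     q3   q4 
   q2     q5   q6 
   q3     q7   q8 
   q4     q9  q10 
   q5    q11  q12 
   q6    q13  q14 
 * q7     q7   q8 
 * q8     q9  q10 
 * q9    q11  q12 
 * q10   q13  q14 
   q11    q7   q8 
   q12    q9  q10 
   q13   q11  q12 
   q14   q13  q14 
(> = start, * = accepting)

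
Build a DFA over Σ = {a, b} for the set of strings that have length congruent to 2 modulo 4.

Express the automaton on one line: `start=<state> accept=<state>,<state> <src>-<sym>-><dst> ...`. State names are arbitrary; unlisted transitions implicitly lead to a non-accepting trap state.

start=q0 accept=q2 q0-a->q1 q0-b->q1 q1-a->q2 q1-b->q2 q2-a->q3 q2-b->q3 q3-a->q0 q3-b->q0

Count input length modulo 4: every symbol advances one step around the cycle q0 → q1 → q2 → q3 → q0. Accept at q2.
With 4 states:
        a   b  
>  q0   q1  q1 
   q1   q2  q2 
 * q2   q3  q3 
   q3   q0  q0 
(> = start, * = accepting)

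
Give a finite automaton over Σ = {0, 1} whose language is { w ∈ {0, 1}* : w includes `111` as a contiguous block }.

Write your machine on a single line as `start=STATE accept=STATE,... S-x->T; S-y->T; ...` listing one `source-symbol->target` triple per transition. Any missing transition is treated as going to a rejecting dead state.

start=A; accept=D; A-0->A; A-1->B; B-0->A; B-1->C; C-0->A; C-1->D; D-0->D; D-1->D

Track how much of `111` has been matched so far: state A is no progress, D is the absorbing accept state reached once `111` has occurred. Intermediate states record partial matches; on a mismatch, fall back to the longest reusable overlap.
       0  1 
>  A   A  B 
   B   A  C 
   C   A  D 
 * D   D  D 
(> = start, * = accepting)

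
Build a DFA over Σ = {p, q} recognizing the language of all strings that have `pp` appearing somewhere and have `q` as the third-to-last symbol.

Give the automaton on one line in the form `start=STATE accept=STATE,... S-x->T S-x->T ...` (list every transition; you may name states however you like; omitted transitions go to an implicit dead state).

Run two small machines in parallel and take their product. The first has 3 states tracking whether and how much of `pp` has been seen; the second has 15 states tracking the last 3 symbols read. A product state is a pair (one from each), accepting exactly when both do.
          p    q  
>  s0     s1   s2 
   s1     s3   s4 
   s2     s5   s6 
   s3     s7   s8 
   s4     s9  s10 
   s5    s11  s12 
   s6    s13  s14 
   s7     s7   s8 
   s8    s15  s16 
   s9    s11  s12 
   s10   s13  s14 
 * s11    s7   s8 
   s12    s9  s10 
   s13   s11  s12 
   s14   s13  s14 
   s15   s11  s17 
   s16   s18  s19 
 * s17   s15  s16 
 * s18   s11  s17 
 * s19   s18  s19 
(> = start, * = accepting)

start=s0 accept=s11,s17,s18,s19 s0-p->s1 s0-q->s2 s1-p->s3 s1-q->s4 s2-p->s5 s2-q->s6 s3-p->s7 s3-q->s8 s4-p->s9 s4-q->s10 s5-p->s11 s5-q->s12 s6-p->s13 s6-q->s14 s7-p->s7 s7-q->s8 s8-p->s15 s8-q->s16 s9-p->s11 s9-q->s12 s10-p->s13 s10-q->s14 s11-p->s7 s11-q->s8 s12-p->s9 s12-q->s10 s13-p->s11 s13-q->s12 s14-p->s13 s14-q->s14 s15-p->s11 s15-q->s17 s16-p->s18 s16-q->s19 s17-p->s15 s17-q->s16 s18-p->s11 s18-q->s17 s19-p->s18 s19-q->s19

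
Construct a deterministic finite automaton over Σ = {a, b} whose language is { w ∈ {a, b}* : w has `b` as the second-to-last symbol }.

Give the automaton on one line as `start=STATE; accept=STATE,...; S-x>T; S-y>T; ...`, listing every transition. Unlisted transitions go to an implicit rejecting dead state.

Because acceptance depends on a position counted from the end, the machine has to buffer the most recent 2 symbols. Make each state the string of the last up-to-2 symbols read; on input `x` shift the window left and append `x`. Accept when the buffered window has length 2 and begins with `b`.
A 7-state machine:
        a   b  
>  S0   S1  S2 
   S1   S3  S4 
   S2   S5  S6 
   S3   S3  S4 
   S4   S5  S6 
 * S5   S3  S4 
 * S6   S5  S6 
(> = start, * = accepting)

start=S0; accept=S5,S6; S0-a>S1; S0-b>S2; S1-a>S3; S1-b>S4; S2-a>S5; S2-b>S6; S3-a>S3; S3-b>S4; S4-a>S5; S4-b>S6; S5-a>S3; S5-b>S4; S6-a>S5; S6-b>S6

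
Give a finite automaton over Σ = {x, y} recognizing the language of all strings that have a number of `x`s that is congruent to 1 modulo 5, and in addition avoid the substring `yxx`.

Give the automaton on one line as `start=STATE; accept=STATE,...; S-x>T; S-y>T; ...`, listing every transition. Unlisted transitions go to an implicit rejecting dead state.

Handle the two conditions separately and then intersect. One (5 states) tracks the count of `x`s modulo 5; the other (4 states) tracks partial matches of the forbidden pattern `yxx`. Each combined state is a pair, one component from each; accept when both components accept. Minimizing collapses redundant product states.
          x    y  
>  q0     q1   q2 
 * q1     q3   q4 
   q2     q5   q2 
   q3     q6   q7 
 * q4     q8   q4 
 * q5     q9   q4 
   q6    q10  q11 
   q7    q12   q7 
   q8     q9   q7 
   q9     q9   q9 
   q10    q0  q13 
   q11   q14  q11 
   q12    q9  q11 
   q13   q15  q13 
   q14    q9  q13 
   q15    q9   q2 
(> = start, * = accepting)

start=q0; accept=q1,q4,q5; q0-x>q1; q0-y>q2; q1-x>q3; q1-y>q4; q2-x>q5; q2-y>q2; q3-x>q6; q3-y>q7; q4-x>q8; q4-y>q4; q5-x>q9; q5-y>q4; q6-x>q10; q6-y>q11; q7-x>q12; q7-y>q7; q8-x>q9; q8-y>q7; q9-x>q9; q9-y>q9; q10-x>q0; q10-y>q13; q11-x>q14; q11-y>q11; q12-x>q9; q12-y>q11; q13-x>q15; q13-y>q13; q14-x>q9; q14-y>q13; q15-x>q9; q15-y>q2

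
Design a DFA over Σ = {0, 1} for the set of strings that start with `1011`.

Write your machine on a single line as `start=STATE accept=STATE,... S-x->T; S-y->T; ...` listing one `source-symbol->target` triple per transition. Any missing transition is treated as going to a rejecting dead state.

start=q0; accept=q4; q0-0->q5; q0-1->q1; q1-0->q2; q1-1->q5; q2-0->q5; q2-1->q3; q3-0->q5; q3-1->q4; q4-0->q4; q4-1->q4; q5-0->q5; q5-1->q5

Check the first 4 symbols one by one: q0 through q3 record how many have matched `1011` so far; any wrong symbol goes to the dead state q5. After all 4 match we enter the accepting sink q4.
A 6-state machine:
        0   1  
>  q0   q5  q1 
   q1   q2  q5 
   q2   q5  q3 
   q3   q5  q4 
 * q4   q4  q4 
   q5   q5  q5 
(> = start, * = accepting)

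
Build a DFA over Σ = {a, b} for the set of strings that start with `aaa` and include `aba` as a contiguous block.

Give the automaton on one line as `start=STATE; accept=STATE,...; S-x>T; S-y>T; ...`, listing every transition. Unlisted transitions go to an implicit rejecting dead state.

start=q0; accept=q6; q0-a>q1; q0-b>q2; q1-a>q3; q1-b>q2; q2-a>q2; q2-b>q2; q3-a>q4; q3-b>q2; q4-a>q4; q4-b>q5; q5-a>q6; q5-b>q7; q6-a>q6; q6-b>q6; q7-a>q4; q7-b>q7

Handle the two conditions separately and then intersect. One (5 states) tracks whether the input so far still matches the prefix `aaa`; the other (4 states) tracks whether and how much of `aba` has been seen. Each combined state is a pair, one component from each; accept when both components accept. Minimizing collapses redundant product states.
An 8-state machine:
        a   b  
>  q0   q1  q2 
   q1   q3  q2 
   q2   q2  q2 
   q3   q4  q2 
   q4   q4  q5 
   q5   q6  q7 
 * q6   q6  q6 
   q7   q4  q7 
(> = start, * = accepting)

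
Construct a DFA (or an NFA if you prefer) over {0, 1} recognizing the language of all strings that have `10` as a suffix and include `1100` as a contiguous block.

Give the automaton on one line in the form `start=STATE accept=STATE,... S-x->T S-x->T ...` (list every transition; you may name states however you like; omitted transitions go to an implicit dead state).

start=S0 accept=S7 S0-0->S0 S0-1->S1 S1-0->S2 S1-1->S3 S2-0->S0 S2-1->S1 S3-0->S4 S3-1->S3 S4-0->S5 S4-1->S1 S5-0->S5 S5-1->S6 S6-0->S7 S6-1->S6 S7-0->S5 S7-1->S6

Build one automaton per condition and run them in lockstep. One (3 states) tracks how much of the suffix `10` has currently been matched; the other (5 states) tracks whether and how much of `1100` has been seen. Each combined state is a pair, one component from each; accept when both components accept.
With 8 states:
        0   1  
>  S0   S0  S1 
   S1   S2  S3 
   S2   S0  S1 
   S3   S4  S3 
   S4   S5  S1 
   S5   S5  S6 
   S6   S7  S6 
 * S7   S5  S6 
(> = start, * = accepting)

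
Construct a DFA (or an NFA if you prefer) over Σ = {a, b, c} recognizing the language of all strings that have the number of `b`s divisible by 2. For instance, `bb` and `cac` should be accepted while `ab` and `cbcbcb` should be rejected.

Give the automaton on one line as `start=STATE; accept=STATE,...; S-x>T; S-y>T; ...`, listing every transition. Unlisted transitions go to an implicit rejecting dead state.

start=q0; accept=q0; q0-a>q0; q0-b>q1; q0-c>q0; q1-a>q1; q1-b>q0; q1-c>q1

Keep the running count of `b`s modulo 2: each `b` advances along the cycle q0 → q1 → q0 while other symbols loop. Accept at q0.
With 2 states:
        a   b   c  
>* q0   q0  q1  q0 
   q1   q1  q0  q1 
(> = start, * = accepting)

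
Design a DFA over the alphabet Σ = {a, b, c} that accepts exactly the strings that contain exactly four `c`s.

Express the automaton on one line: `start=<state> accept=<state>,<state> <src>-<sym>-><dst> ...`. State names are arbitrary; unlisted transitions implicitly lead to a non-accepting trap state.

start=q0 accept=q4 q0-a->q0 q0-b->q0 q0-c->q1 q1-a->q1 q1-b->q1 q1-c->q2 q2-a->q2 q2-b->q2 q2-c->q3 q3-a->q3 q3-b->q3 q3-c->q4 q4-a->q4 q4-b->q4 q4-c->q5 q5-a->q5 q5-b->q5 q5-c->q5

Count `c`s, saturating at 5: states q0 through q4 mean 0 through 4 `c`s seen; q5 means more than 4. Each `c` increments (capped at q5); other symbols loop. Accept from {q4}.
A 6-state machine:
        a   b   c  
>  q0   q0  q0  q1 
   q1   q1  q1  q2 
   q2   q2  q2  q3 
   q3   q3  q3  q4 
 * q4   q4  q4  q5 
   q5   q5  q5  q5 
(> = start, * = accepting)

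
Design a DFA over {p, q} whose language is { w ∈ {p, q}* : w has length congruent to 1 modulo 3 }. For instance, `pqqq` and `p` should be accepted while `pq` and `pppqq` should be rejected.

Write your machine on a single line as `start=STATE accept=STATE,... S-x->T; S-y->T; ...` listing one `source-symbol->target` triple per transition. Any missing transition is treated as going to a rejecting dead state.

start=S0; accept=S1; S0-p->S1; S0-q->S1; S1-p->S2; S1-q->S2; S2-p->S0; S2-q->S0

Only the length mod 3 matters, so use a 3-cycle: from any state, every input symbol moves to the next state, wrapping S2 back to S0. Mark S1 accepting.
A 3-state machine:
        p   q  
>  S0   S1  S1 
 * S1   S2  S2 
   S2   S0  S0 
(> = start, * = accepting)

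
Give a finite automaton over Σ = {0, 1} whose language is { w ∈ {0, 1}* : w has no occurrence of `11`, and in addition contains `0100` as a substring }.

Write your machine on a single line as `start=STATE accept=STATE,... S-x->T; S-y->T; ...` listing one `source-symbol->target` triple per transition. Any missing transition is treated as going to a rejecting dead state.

start=S0; accept=S6,S7; S0-0->S1; S0-1->S2; S1-0->S1; S1-1->S3; S2-0->S1; S2-1->S4; S3-0->S5; S3-1->S4; S4-0->S4; S4-1->S4; S5-0->S6; S5-1->S3; S6-0->S6; S6-1->S7; S7-0->S6; S7-1->S4

Handle the two conditions separately and then intersect. The first has 3 states tracking partial matches of the forbidden pattern `11`; the second has 5 states tracking whether and how much of `0100` has been seen. A product state is a pair (one from each), accepting exactly when both do. Equivalent product states are then merged.
        0   1  
>  S0   S1  S2 
   S1   S1  S3 
   S2   S1  S4 
   S3   S5  S4 
   S4   S4  S4 
   S5   S6  S3 
 * S6   S6  S7 
 * S7   S6  S4 
(> = start, * = accepting)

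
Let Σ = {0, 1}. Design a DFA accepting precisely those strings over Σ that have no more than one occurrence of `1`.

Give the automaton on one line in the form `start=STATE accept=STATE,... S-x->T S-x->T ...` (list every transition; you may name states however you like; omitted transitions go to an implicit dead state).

start=S0 accept=S0,S1 S0-0->S0 S0-1->S1 S1-0->S1 S1-1->S2 S2-0->S2 S2-1->S2

Only the number of `1`s matters, and only up to 2. Make a chain S0 → S1 → S2 advanced by each `1` (with S2 absorbing); every other symbol self-loops. The accepting set is {S0, S1}.
        0   1  
>* S0   S0  S1 
 * S1   S1  S2 
   S2   S2  S2 
(> = start, * = accepting)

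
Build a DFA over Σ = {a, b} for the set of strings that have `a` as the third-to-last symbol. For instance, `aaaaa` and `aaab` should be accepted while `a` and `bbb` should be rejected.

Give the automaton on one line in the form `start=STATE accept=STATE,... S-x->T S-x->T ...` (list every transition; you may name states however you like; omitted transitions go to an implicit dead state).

A DFA must remember the last 3 symbols (since which symbol is third-to-last isn't known until the input ends). Use one state per possible window of the last ≤3 symbols; accept from those whose window starts with `a`.
15 states suffice.
          a    b  
>  q0     q1   q2 
   q1     q3   q4 
   q2     q5   q6 
   q3     q7   q8 
   q4     q9  q10 
   q5    q11  q12 
   q6    q13  q14 
 * q7     q7   q8 
 * q8     q9  q10 
 * q9    q11  q12 
 * q10   q13  q14 
   q11    q7   q8 
   q12    q9  q10 
   q13   q11  q12 
   q14   q13  q14 
(> = start, * = accepting)

start=q0 accept=q7,q8,q9,q10 q0-a->q1 q0-b->q2 q1-a->q3 q1-b->q4 q2-a->q5 q2-b->q6 q3-a->q7 q3-b->q8 q4-a->q9 q4-b->q10 q5-a->q11 q5-b->q12 q6-a->q13 q6-b->q14 q7-a->q7 q7-b->q8 q8-a->q9 q8-b->q10 q9-a->q11 q9-b->q12 q10-a->q13 q10-b->q14 q11-a->q7 q11-b->q8 q12-a->q9 q12-b->q10 q13-a->q11 q13-b->q12 q14-a->q13 q14-b->q14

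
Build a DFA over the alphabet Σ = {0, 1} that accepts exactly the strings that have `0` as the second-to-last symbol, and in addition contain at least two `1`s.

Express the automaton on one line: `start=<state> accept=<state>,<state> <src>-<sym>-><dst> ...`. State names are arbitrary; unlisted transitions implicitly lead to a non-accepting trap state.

start=s0 accept=s8,s11,s12,s14 s0-0->s1 s0-1->s2 s1-0->s3 s1-1->s4 s2-0->s5 s2-1->s6 s3-0->s3 s3-1->s4 s4-0->s5 s4-1->s6 s5-0->s7 s5-1->s8 s6-0->s9 s6-1->s10 s7-0->s7 s7-1->s8 s8-0->s9 s8-1->s10 s9-0->s11 s9-1->s12 s10-0->s13 s10-1->s10 s11-0->s11 s11-1->s12 s12-0->s13 s12-1->s10 s13-0->s14 s13-1->s12 s14-0->s14 s14-1->s12

Run two small machines in parallel and take their product. The first has 7 states tracking the last 2 symbols read; the second has 4 states tracking the count of `1`s, saturating at 3. A product state is a pair (one from each), accepting exactly when both do.
          0    1  
>  s0     s1   s2 
   s1     s3   s4 
   s2     s5   s6 
   s3     s3   s4 
   s4     s5   s6 
   s5     s7   s8 
   s6     s9  s10 
   s7     s7   s8 
 * s8     s9  s10 
   s9    s11  s12 
   s10   s13  s10 
 * s11   s11  s12 
 * s12   s13  s10 
   s13   s14  s12 
 * s14   s14  s12 
(> = start, * = accepting)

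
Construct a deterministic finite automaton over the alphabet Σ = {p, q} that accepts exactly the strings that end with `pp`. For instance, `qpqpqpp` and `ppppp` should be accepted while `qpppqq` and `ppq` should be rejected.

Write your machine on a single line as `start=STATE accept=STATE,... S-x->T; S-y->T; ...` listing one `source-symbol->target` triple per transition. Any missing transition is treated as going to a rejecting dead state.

Let each state record the length of the longest suffix of the input read so far that is also a prefix of `pp`. B means the last symbol is `p`; C means the last 2 symbols are `pp`. Accept only at C, where the string currently ends in `pp`.
A 3-state machine:
       p  q 
>  A   B  A 
   B   C  A 
 * C   C  A 
(> = start, * = accepting)

start=A; accept=C; A-p->B; A-q->A; B-p->C; B-q->A; C-p->C; C-q->A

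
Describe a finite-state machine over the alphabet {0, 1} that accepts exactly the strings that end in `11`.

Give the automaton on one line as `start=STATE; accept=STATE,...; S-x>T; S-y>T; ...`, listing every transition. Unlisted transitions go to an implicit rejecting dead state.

start=q0; accept=q2; q0-0>q0; q0-1>q1; q1-0>q0; q1-1>q2; q2-0>q0; q2-1>q2

Let each state record the length of the longest suffix of the input read so far that is also a prefix of `11`. q1 means the last symbol is `1`; q2 means the last 2 symbols are `11`. Accept only at q2, where the string currently ends in `11`.
With 3 states:
        0   1  
>  q0   q0  q1 
   q1   q0  q2 
 * q2   q0  q2 
(> = start, * = accepting)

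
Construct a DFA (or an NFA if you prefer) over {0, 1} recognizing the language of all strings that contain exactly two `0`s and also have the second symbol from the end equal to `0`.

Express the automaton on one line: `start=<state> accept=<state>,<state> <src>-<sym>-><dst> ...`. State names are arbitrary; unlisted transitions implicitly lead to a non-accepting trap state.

Build one automaton per condition and run them in lockstep. One (4 states) tracks the count of `0`s, saturating at 3; the other (7 states) tracks the last 2 symbols read. Each combined state is a pair, one component from each; accept when both components accept. Equivalent product states are then merged.
       0  1 
>  A   B  A 
   B   C  D 
 * C   E  F 
   D   G  D 
   E   E  E 
 * F   E  E 
   G   E  F 
(> = start, * = accepting)

start=A accept=C,F A-0->B A-1->A B-0->C B-1->D C-0->E C-1->F D-0->G D-1->D E-0->E E-1->E F-0->E F-1->E G-0->E G-1->F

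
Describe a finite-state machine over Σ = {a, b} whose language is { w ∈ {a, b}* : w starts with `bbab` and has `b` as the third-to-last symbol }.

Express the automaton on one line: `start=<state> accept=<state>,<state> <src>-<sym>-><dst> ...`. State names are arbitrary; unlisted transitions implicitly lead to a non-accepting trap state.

Run two small machines in parallel and take their product. One (6 states) tracks whether the input so far still matches the prefix `bbab`; the other (15 states) tracks the last 3 symbols read. Each combined state is a pair, one component from each; accept when both components accept.
A 24-state machine:
          a    b  
>  q0     q1   q2 
   q1     q3   q4 
   q2     q5   q6 
   q3     q7   q8 
   q4     q9  q10 
   q5    q11  q12 
   q6    q13  q14 
   q7     q7   q8 
   q8     q9  q10 
   q9    q11  q12 
   q10   q15  q14 
   q11    q7   q8 
   q12    q9  q10 
   q13   q11  q16 
   q14   q15  q14 
   q15   q11  q12 
 * q16   q17  q18 
   q17   q19  q16 
   q18   q20  q21 
 * q19   q22  q23 
 * q20   q19  q16 
 * q21   q20  q21 
   q22   q22  q23 
   q23   q17  q18 
(> = start, * = accepting)

start=q0 accept=q16,q19,q20,q21 q0-a->q1 q0-b->q2 q1-a->q3 q1-b->q4 q2-a->q5 q2-b->q6 q3-a->q7 q3-b->q8 q4-a->q9 q4-b->q10 q5-a->q11 q5-b->q12 q6-a->q13 q6-b->q14 q7-a->q7 q7-b->q8 q8-a->q9 q8-b->q10 q9-a->q11 q9-b->q12 q10-a->q15 q10-b->q14 q11-a->q7 q11-b->q8 q12-a->q9 q12-b->q10 q13-a->q11 q13-b->q16 q14-a->q15 q14-b->q14 q15-a->q11 q15-b->q12 q16-a->q17 q16-b->q18 q17-a->q19 q17-b->q16 q18-a->q20 q18-b->q21 q19-a->q22 q19-b->q23 q20-a->q19 q20-b->q16 q21-a->q20 q21-b->q21 q22-a->q22 q22-b->q23 q23-a->q17 q23-b->q18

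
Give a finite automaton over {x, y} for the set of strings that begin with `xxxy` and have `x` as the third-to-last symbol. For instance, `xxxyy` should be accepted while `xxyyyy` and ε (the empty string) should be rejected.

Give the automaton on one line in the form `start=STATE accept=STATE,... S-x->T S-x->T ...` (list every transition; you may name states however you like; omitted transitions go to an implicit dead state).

Handle the two conditions separately and then intersect. One (6 states) tracks whether the input so far still matches the prefix `xxxy`; the other (15 states) tracks the last 3 symbols read. Each combined state is a pair, one component from each; accept when both components accept.
With 24 states:
       x  y 
>  A   B  C 
   B   D  E 
   C   F  G 
   D   H  I 
   E   J  K 
   F   L  M 
   G   N  O 
   H   P  Q 
   I   J  K 
   J   L  M 
   K   N  O 
   L   P  I 
   M   J  K 
   N   L  M 
   O   N  O 
   P   P  I 
 * Q   R  S 
 * R   T  U 
 * S   V  W 
   T   X  Q 
   U   R  S 
   V   T  U 
   W   V  W 
 * X   X  Q 
(> = start, * = accepting)

start=A accept=Q,R,S,X A-x->B A-y->C B-x->D B-y->E C-x->F C-y->G D-x->H D-y->I E-x->J E-y->K F-x->L F-y->M G-x->N G-y->O H-x->P H-y->Q I-x->J I-y->K J-x->L J-y->M K-x->N K-y->O L-x->P L-y->I M-x->J M-y->K N-x->L N-y->M O-x->N O-y->O P-x->P P-y->I Q-x->R Q-y->S R-x->T R-y->U S-x->V S-y->W T-x->X T-y->Q U-x->R U-y->S V-x->T V-y->U W-x->V W-y->W X-x->X X-y->Q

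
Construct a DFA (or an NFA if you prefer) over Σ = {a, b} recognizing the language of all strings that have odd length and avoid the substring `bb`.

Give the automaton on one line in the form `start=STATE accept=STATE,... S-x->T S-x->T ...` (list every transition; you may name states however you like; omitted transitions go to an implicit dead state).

Handle the two conditions separately and then intersect. One (2 states) tracks the input length modulo 2; the other (3 states) tracks partial matches of the forbidden pattern `bb`. Each combined state is a pair, one component from each; accept when both components accept. After merging equivalent states the machine shrinks.
With 5 states:
        a   b  
>  q0   q1  q2 
 * q1   q0  q3 
 * q2   q0  q4 
   q3   q1  q4 
   q4   q4  q4 
(> = start, * = accepting)

start=q0 accept=q1,q2 q0-a->q1 q0-b->q2 q1-a->q0 q1-b->q3 q2-a->q0 q2-b->q4 q3-a->q1 q3-b->q4 q4-a->q4 q4-b->q4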